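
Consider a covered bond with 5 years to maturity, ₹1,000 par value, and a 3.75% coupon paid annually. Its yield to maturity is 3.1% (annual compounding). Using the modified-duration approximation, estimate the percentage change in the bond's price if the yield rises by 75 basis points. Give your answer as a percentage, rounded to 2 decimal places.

Periodic yield y = 0.031. Modified duration first:
  t   CF        PV=CF/(1+0.031)^t    t·PV
  1        37.50        36.3725        36.3725
  2        37.50        35.2788        70.5576
  3        37.50        34.2181       102.6542
  4        37.50        33.1892       132.7567
  5     1,037.50       890.6248     4,453.1239
  Σ                  1,029.6833     4,795.4649
P = 1,029.6833; D_Mac = 4.65722 yrs; D_mod = 4.65722/(1+0.031) = 4.51719 yrs.
ΔP/P ≈ -D_mod · Δy = -4.51719 × (+0.0075) = -0.033879 = -3.3879%.

-3.39%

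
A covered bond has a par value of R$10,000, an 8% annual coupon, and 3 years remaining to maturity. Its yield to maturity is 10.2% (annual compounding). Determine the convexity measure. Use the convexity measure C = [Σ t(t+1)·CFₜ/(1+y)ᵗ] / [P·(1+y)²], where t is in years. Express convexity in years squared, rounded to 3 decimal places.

With y = 0.102:
  t   CF        PV=CF/(1+0.102)^t    t·PV        t(t+1)·PV
  1       800.00       725.9528       725.9528       1,451.9056
  2       800.00       658.7594     1,317.5187       3,952.5562
  3    10,800.00     8,070.1010    24,210.3031      96,841.2124
  Σ                  9,454.8132    26,253.7746     102,245.6742
P = 9,454.8132.
Convexity = Σ t(t+1)·PV / [P·(1+y)²] = 102,245.6742 / (9,454.8132 × 1.214404) = 8.90489.

8.905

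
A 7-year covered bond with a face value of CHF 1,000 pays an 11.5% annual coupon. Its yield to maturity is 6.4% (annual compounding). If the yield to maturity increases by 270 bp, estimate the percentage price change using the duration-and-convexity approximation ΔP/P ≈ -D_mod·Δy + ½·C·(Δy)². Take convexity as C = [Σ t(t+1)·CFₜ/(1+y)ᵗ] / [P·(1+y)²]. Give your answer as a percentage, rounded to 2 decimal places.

-12.43%

With y = 0.064:
  t   CF        PV=CF/(1+0.064)^t    t·PV        t(t+1)·PV
  1       115.00       108.0827       108.0827         216.1654
  2       115.00       101.5815       203.1630         609.4889
  3       115.00        95.4713       286.4140       1,145.6559
  4       115.00        89.7287       358.9148       1,794.5738
  5       115.00        84.3315       421.6574       2,529.9443
  6       115.00        79.2589       475.5534       3,328.8740
  7     1,115.00       722.2432     5,055.7025      40,445.6201
  Σ                  1,280.6978     6,909.4878      50,070.3225
P = 1,280.6978; D_Mac = 5.39510 yrs; D_mod = 5.07058 yrs; C = 34.53428.
Duration effect: -5.07058 × (+0.027) = -0.136906
Convexity effect: 0.5 × 34.53428 × (0.027)² = +0.0125877
ΔP/P ≈ -0.136906 + 0.0125877 = -0.124318 = -12.4318%.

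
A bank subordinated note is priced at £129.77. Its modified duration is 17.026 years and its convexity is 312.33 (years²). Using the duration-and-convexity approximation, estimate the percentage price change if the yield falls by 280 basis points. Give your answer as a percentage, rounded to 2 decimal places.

+59.92%

Duration effect: -D_mod·Δy = -17.026 × (-0.028) = +0.476728
Convexity effect: ½·C·(Δy)² = 0.5 × 312.33 × (-0.028)² = +0.12243336
ΔP/P ≈ +0.476728 + 0.12243336 = +0.59916136
= +59.916136%.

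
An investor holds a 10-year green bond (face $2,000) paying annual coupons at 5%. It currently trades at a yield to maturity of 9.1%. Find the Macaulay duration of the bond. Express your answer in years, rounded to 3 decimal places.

7.745 years

Periodic yield y = 0.091. Discount each cash flow and weight by its year:
  t   CF        PV=CF/(1+0.091)^t    t·PV
  1       100.00        91.6590        91.6590
  2       100.00        84.0138       168.0275
  3       100.00        77.0062       231.0186
  4       100.00        70.5831       282.3326
  5       100.00        64.6958       323.4791
  6       100.00        59.2996       355.7974
  7       100.00        54.3534       380.4738
  8       100.00        49.8198       398.5584
  9       100.00        45.6643       410.9791
  10    2,100.00       878.9654     8,789.6542
  Σ                  1,476.0605    11,431.9798
Price P = Σ PV = 1,476.0605.
Macaulay duration = Σ(t·PV) / P = 11,431.9798 / 1,476.0605 = 7.74493 years.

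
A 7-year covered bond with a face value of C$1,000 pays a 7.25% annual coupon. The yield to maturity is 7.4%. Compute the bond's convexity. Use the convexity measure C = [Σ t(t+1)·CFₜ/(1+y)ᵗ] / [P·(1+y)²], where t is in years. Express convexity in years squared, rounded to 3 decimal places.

With y = 0.074:
  t   CF        PV=CF/(1+0.074)^t    t·PV        t(t+1)·PV
  1        72.50        67.5047        67.5047         135.0093
  2        72.50        62.8535       125.7070         377.1210
  3        72.50        58.5228       175.5684         702.2737
  4        72.50        54.4905       217.9620       1,089.8102
  5        72.50        50.7360       253.6802       1,522.0813
  6        72.50        47.2403       283.4416       1,984.0911
  7     1,072.50       650.6798     4,554.7587      36,438.0694
  Σ                    992.0276     5,678.6226      42,248.4560
P = 992.0276.
Convexity = Σ t(t+1)·PV / [P·(1+y)²] = 42,248.4560 / (992.0276 × 1.153476) = 36.92143.

36.921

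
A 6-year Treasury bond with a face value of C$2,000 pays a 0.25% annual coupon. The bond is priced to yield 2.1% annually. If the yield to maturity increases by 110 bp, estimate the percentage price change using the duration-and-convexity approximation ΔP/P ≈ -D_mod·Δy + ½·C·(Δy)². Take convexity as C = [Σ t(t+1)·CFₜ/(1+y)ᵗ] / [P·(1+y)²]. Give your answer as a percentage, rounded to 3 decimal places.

-6.180%

With y = 0.021:
  t   CF        PV=CF/(1+0.021)^t    t·PV        t(t+1)·PV
  1         5.00         4.8972         4.8972           9.7943
  2         5.00         4.7964         9.5929          28.7786
  3         5.00         4.6978        14.0933          56.3734
  4         5.00         4.6012        18.4046          92.0231
  5         5.00         4.5065        22.5326         135.1956
  6     2,005.00     1,769.9456    10,619.6737      74,337.7162
  Σ                  1,793.4447    10,689.1943      74,659.8813
P = 1,793.4447; D_Mac = 5.96015 yrs; D_mod = 5.83756 yrs; C = 39.93446.
Duration effect: -5.83756 × (+0.011) = -0.064213
Convexity effect: 0.5 × 39.93446 × (0.011)² = +0.0024160
ΔP/P ≈ -0.064213 + 0.0024160 = -0.061797 = -6.1797%.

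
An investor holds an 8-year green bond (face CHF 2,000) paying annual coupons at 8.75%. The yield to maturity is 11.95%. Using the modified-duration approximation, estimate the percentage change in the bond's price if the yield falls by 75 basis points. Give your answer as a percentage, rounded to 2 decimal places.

Periodic yield y = 0.1195. Modified duration first:
  t   CF        PV=CF/(1+0.1195)^t    t·PV
  1       175.00       156.3198       156.3198
  2       175.00       139.6336       279.2671
  3       175.00       124.7285       374.1855
  4       175.00       111.4145       445.6579
  5       175.00        99.5216       497.6082
  6       175.00        88.8983       533.3898
  7       175.00        79.4089       555.8625
  8     2,175.00       881.5896     7,052.7171
  Σ                  1,681.5149     9,895.0081
P = 1,681.5149; D_Mac = 5.88458 yrs; D_mod = 5.88458/(1+0.1195) = 5.25644 yrs.
ΔP/P ≈ -D_mod · Δy = -5.25644 × (-0.0075) = +0.039423 = +3.9423%.

+3.94%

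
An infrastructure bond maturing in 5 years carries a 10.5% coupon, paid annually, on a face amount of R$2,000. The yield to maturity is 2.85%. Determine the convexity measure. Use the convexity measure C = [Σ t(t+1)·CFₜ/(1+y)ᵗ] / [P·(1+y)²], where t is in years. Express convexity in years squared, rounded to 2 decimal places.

With y = 0.0285:
  t   CF        PV=CF/(1+0.0285)^t    t·PV        t(t+1)·PV
  1       210.00       204.1808       204.1808         408.3617
  2       210.00       198.5229       397.0459       1,191.1377
  3       210.00       193.0218       579.0655       2,316.2618
  4       210.00       187.6731       750.6925       3,753.4627
  5     2,210.00     1,920.3076     9,601.5378      57,609.2270
  Σ                  2,703.7063    11,532.5226      65,278.4509
P = 2,703.7063.
Convexity = Σ t(t+1)·PV / [P·(1+y)²] = 65,278.4509 / (2,703.7063 × 1.057812) = 22.82452.

22.82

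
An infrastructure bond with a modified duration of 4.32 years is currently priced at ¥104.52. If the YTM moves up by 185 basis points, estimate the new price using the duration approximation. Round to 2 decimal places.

¥96.17

Duration approximation: ΔP/P ≈ -D_mod · Δy = -4.32 × (+0.0185) = -0.079920.
New price ≈ 104.52 × (1 - 0.079920) = 96.1667616.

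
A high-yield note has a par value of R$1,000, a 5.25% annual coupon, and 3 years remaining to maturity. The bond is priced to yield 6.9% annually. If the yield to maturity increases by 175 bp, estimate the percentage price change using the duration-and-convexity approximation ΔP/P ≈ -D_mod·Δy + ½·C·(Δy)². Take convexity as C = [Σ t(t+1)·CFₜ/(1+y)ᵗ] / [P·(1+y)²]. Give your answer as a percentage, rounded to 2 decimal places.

-4.51%

With y = 0.069:
  t   CF        PV=CF/(1+0.069)^t    t·PV        t(t+1)·PV
  1        52.50        49.1113        49.1113          98.2226
  2        52.50        45.9414        91.8827         275.6482
  3     1,052.50       861.5669     2,584.7006      10,338.8024
  Σ                    956.6196     2,725.6946      10,712.6732
P = 956.6196; D_Mac = 2.84930 yrs; D_mod = 2.66539 yrs; C = 9.79948.
Duration effect: -2.66539 × (+0.0175) = -0.046644
Convexity effect: 0.5 × 9.79948 × (0.0175)² = +0.0015005
ΔP/P ≈ -0.046644 + 0.0015005 = -0.045144 = -4.5144%.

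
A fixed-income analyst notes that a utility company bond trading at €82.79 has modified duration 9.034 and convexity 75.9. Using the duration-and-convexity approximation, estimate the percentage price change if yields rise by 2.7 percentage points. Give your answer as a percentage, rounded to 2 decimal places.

Duration effect: -D_mod·Δy = -9.034 × (+0.027) = -0.243918
Convexity effect: ½·C·(Δy)² = 0.5 × 75.9 × (0.027)² = +0.02766555
ΔP/P ≈ -0.243918 + 0.02766555 = -0.21625245
= -21.625245%.

-21.63%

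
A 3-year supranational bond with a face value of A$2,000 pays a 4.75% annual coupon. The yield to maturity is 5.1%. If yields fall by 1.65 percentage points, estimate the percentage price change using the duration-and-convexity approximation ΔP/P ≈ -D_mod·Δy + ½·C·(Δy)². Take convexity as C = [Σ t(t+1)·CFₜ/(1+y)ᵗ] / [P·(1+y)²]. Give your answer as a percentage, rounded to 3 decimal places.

+4.637%

With y = 0.051:
  t   CF        PV=CF/(1+0.051)^t    t·PV        t(t+1)·PV
  1        95.00        90.3901        90.3901         180.7802
  2        95.00        86.0039       172.0078         516.0234
  3     2,095.00     1,804.5789     5,413.7368      21,654.9470
  Σ                  1,980.9729     5,676.1347      22,351.7506
P = 1,980.9729; D_Mac = 2.86533 yrs; D_mod = 2.72629 yrs; C = 10.21475.
Duration effect: -2.72629 × (-0.0165) = +0.044984
Convexity effect: 0.5 × 10.21475 × (-0.0165)² = +0.0013905
ΔP/P ≈ +0.044984 + 0.0013905 = +0.046374 = +4.6374%.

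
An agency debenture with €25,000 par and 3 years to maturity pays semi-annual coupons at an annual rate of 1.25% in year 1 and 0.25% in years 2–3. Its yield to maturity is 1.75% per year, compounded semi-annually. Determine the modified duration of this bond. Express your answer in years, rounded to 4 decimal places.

Periodic yield y = 0.00875. First find Macaulay duration:
  t   CF        PV=CF/(1+0.00875)^t    t·PV
  1       156.25       154.8947       154.8947
  2       156.25       153.5511       307.1022
  3        31.25        30.4438        91.3315
  4        31.25        30.1798       120.7191
  5        31.25        29.9180       149.5899
  6    25,031.25    23,756.4340   142,538.6042
  Σ                 24,155.4214   143,362.2416
P = 24,155.4214; Macaulay duration = 143,362.2416 / 24,155.4214 = 5.93499 half-year periods = 2.96750 years.
Modified duration = D_Mac / (1 + y) = 2.96750 / 1.00875 = 2.94176 years.

2.9418 years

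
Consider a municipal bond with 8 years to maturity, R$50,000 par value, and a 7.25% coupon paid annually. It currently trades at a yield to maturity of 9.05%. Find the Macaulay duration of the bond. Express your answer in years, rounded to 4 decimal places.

Periodic yield y = 0.0905. Discount each cash flow and weight by its year:
  t   CF        PV=CF/(1+0.0905)^t    t·PV
  1     3,625.00     3,324.1632     3,324.1632
  2     3,625.00     3,048.2927     6,096.5855
  3     3,625.00     2,795.3166     8,385.9498
  4     3,625.00     2,563.3348    10,253.3391
  5     3,625.00     2,350.6050    11,753.0252
  6     3,625.00     2,155.5296    12,933.1776
  7     3,625.00     1,976.6434    13,836.5036
  8    53,625.00    26,814.0210   214,512.1683
  Σ                 45,027.9064   281,094.9123
Price P = Σ PV = 45,027.9064.
Macaulay duration = Σ(t·PV) / P = 281,094.9123 / 45,027.9064 = 6.24268 years.

6.2427 years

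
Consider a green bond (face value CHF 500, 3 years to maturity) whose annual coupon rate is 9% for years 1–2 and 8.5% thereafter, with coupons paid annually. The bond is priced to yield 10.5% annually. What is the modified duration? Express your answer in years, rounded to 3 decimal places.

Periodic yield y = 0.105. First find Macaulay duration:
  t   CF        PV=CF/(1+0.105)^t    t·PV
  1        45.00        40.7240        40.7240
  2        45.00        36.8543        73.7086
  3       542.50       402.0804     1,206.2412
  Σ                    479.6587     1,320.6738
P = 479.6587; Macaulay duration = 1,320.6738 / 479.6587 = 2.75336 years.
Modified duration = D_Mac / (1 + y) = 2.75336 / 1.105 = 2.49173 years.

2.492 years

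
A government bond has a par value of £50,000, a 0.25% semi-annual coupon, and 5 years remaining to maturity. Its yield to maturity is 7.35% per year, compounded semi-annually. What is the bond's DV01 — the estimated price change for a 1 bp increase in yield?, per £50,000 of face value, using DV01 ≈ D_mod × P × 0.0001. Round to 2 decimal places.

Periodic yield y = 0.03675.
  t   CF        PV=CF/(1+0.03675)^t    t·PV
  1        62.50        60.2845        60.2845
  2        62.50        58.1476       116.2952
  3        62.50        56.0864       168.2593
  4        62.50        54.0983       216.3933
  5        62.50        52.1807       260.9034
  6        62.50        50.3310       301.9861
  7        62.50        48.5469       339.8285
  8        62.50        46.8261       374.6085
  9        62.50        45.1662       406.4959
  10   50,062.50    34,895.7143   348,957.1434
  Σ                 35,367.3822   351,202.1982
P = 35,367.3822; D_Mac = 9.93012 half-year periods = 4.96506 yrs; D_mod = 4.78906 yrs.
DV01 ≈ 4.78906 × 35,367.3822 × 0.0001 = 16.937651.

£16.94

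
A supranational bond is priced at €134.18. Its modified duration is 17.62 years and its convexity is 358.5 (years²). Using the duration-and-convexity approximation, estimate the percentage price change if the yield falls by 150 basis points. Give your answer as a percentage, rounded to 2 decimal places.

Duration effect: -D_mod·Δy = -17.62 × (-0.015) = +0.264300
Convexity effect: ½·C·(Δy)² = 0.5 × 358.5 × (-0.015)² = +0.04033125
ΔP/P ≈ +0.264300 + 0.04033125 = +0.30463125
= +30.463125%.

+30.46%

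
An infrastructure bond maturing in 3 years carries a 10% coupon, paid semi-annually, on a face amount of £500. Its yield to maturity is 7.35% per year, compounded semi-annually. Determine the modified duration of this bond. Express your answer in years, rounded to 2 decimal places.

Periodic yield y = 0.03675. First find Macaulay duration:
  t   CF        PV=CF/(1+0.03675)^t    t·PV
  1        25.00        24.1138        24.1138
  2        25.00        23.2590        46.5181
  3        25.00        22.4346        67.3037
  4        25.00        21.6393        86.5573
  5        25.00        20.8723       104.3614
  6       525.00       422.7806     2,536.6835
  Σ                    535.0996     2,865.5379
P = 535.0996; Macaulay duration = 2,865.5379 / 535.0996 = 5.35515 half-year periods = 2.67757 years.
Modified duration = D_Mac / (1 + y) = 2.67757 / 1.03675 = 2.58266 years.

2.58 years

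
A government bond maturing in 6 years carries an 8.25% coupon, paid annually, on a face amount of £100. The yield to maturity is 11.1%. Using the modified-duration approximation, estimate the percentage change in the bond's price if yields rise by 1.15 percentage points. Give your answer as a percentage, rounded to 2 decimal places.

-5.06%

Periodic yield y = 0.111. Modified duration first:
  t   CF        PV=CF/(1+0.111)^t    t·PV
  1         8.25         7.4257         7.4257
  2         8.25         6.6838        13.3677
  3         8.25         6.0161        18.0482
  4         8.25         5.4150        21.6600
  5         8.25         4.8740        24.3699
  6       108.25        57.5630       345.3781
  Σ                     87.9776       430.2495
P = 87.9776; D_Mac = 4.89044 yrs; D_mod = 4.89044/(1+0.111) = 4.40184 yrs.
ΔP/P ≈ -D_mod · Δy = -4.40184 × (+0.0115) = -0.050621 = -5.0621%.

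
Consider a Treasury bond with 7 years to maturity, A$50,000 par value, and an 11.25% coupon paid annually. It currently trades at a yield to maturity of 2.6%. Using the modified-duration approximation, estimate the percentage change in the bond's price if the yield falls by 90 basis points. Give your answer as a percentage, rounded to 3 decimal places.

Periodic yield y = 0.026. Modified duration first:
  t   CF        PV=CF/(1+0.026)^t    t·PV
  1     5,625.00     5,482.4561     5,482.4561
  2     5,625.00     5,343.5245    10,687.0490
  3     5,625.00     5,208.1136    15,624.3407
  4     5,625.00     5,076.1341    20,304.5363
  5     5,625.00     4,947.4991    24,737.4954
  6     5,625.00     4,822.1239    28,932.7432
  7    55,625.00    46,477.0440   325,339.3080
  Σ                 77,356.8952   431,107.9287
P = 77,356.8952; D_Mac = 5.57297 yrs; D_mod = 5.57297/(1+0.026) = 5.43175 yrs.
ΔP/P ≈ -D_mod · Δy = -5.43175 × (-0.009) = +0.048886 = +4.8886%.

+4.889%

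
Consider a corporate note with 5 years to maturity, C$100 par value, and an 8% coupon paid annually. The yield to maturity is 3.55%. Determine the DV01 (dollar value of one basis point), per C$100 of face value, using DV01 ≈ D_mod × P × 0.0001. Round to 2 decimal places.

C$0.05

Periodic yield y = 0.0355.
  t   CF        PV=CF/(1+0.0355)^t    t·PV
  1         8.00         7.7257         7.7257
  2         8.00         7.4609        14.9218
  3         8.00         7.2051        21.6153
  4         8.00         6.9581        27.8323
  5       108.00        90.7138       453.5689
  Σ                    120.0636       525.6640
P = 120.0636; D_Mac = 4.37821 yrs; D_mod = 4.22812 yrs.
DV01 ≈ 4.22812 × 120.0636 × 0.0001 = 0.050764.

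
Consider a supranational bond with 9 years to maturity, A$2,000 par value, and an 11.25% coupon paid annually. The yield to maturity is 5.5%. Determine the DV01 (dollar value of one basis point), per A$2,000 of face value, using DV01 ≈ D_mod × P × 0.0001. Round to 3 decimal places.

Periodic yield y = 0.055.
  t   CF        PV=CF/(1+0.055)^t    t·PV
  1       225.00       213.2701       213.2701
  2       225.00       202.1518       404.3036
  3       225.00       191.6131       574.8392
  4       225.00       181.6238       726.4951
  5       225.00       172.1552       860.7761
  6       225.00       163.1803       979.0819
  7       225.00       154.6733     1,082.7130
  8       225.00       146.6097     1,172.8780
  9     2,225.00     1,374.2251    12,368.0260
  Σ                  2,799.5025    18,382.3829
P = 2,799.5025; D_Mac = 6.56630 yrs; D_mod = 6.22398 yrs.
DV01 ≈ 6.22398 × 2,799.5025 × 0.0001 = 1.742406.

A$1.742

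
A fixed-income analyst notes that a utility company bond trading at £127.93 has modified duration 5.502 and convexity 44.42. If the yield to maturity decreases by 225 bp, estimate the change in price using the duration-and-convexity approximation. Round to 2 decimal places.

Duration effect: -D_mod·Δy = -5.502 × (-0.0225) = +0.123795
Convexity effect: ½·C·(Δy)² = 0.5 × 44.42 × (-0.0225)² = +0.0112438125
ΔP/P ≈ +0.123795 + 0.0112438125 = +0.1350388125
ΔP ≈ 127.93 × (+0.1350388125) = +17.275515283125.

+£17.28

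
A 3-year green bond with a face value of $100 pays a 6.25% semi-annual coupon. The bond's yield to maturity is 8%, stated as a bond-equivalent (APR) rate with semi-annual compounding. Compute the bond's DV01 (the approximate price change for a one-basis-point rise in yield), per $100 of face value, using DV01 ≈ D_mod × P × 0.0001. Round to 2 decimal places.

Periodic yield y = 0.04.
  t   CF        PV=CF/(1+0.04)^t    t·PV
  1        3.125         3.0048         3.0048
  2        3.125         2.8892         5.7785
  3        3.125         2.7781         8.3343
  4        3.125         2.6713        10.6851
  5        3.125         2.5685        12.8426
  6      103.125        81.5012       489.0071
  Σ                     95.4131       529.6524
P = 95.4131; D_Mac = 5.55115 half-year periods = 2.77557 yrs; D_mod = 2.66882 yrs.
DV01 ≈ 2.66882 × 95.4131 × 0.0001 = 0.025464.

$0.03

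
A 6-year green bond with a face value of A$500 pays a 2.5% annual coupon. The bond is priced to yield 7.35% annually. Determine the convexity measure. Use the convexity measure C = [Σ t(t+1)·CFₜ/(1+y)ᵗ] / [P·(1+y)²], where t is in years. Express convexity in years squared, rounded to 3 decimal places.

With y = 0.0735:
  t   CF        PV=CF/(1+0.0735)^t    t·PV        t(t+1)·PV
  1        12.50        11.6442        11.6442          23.2883
  2        12.50        10.8469        21.6938          65.0814
  3        12.50        10.1042        30.3127         121.2509
  4        12.50         9.4124        37.6497         188.2486
  5        12.50         8.7680        43.8399         263.0395
  6       512.50       334.8741     2,009.2447      14,064.7128
  Σ                    385.6498     2,154.3850      14,725.6216
P = 385.6498.
Convexity = Σ t(t+1)·PV / [P·(1+y)²] = 14,725.6216 / (385.6498 × 1.152402) = 33.13419.

33.134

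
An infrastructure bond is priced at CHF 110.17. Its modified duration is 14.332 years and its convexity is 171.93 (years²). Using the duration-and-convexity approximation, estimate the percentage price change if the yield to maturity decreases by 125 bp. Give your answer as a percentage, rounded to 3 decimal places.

Duration effect: -D_mod·Δy = -14.332 × (-0.0125) = +0.179150
Convexity effect: ½·C·(Δy)² = 0.5 × 171.93 × (-0.0125)² = +0.01343203125
ΔP/P ≈ +0.179150 + 0.01343203125 = +0.19258203125
= +19.258203125%.

+19.258%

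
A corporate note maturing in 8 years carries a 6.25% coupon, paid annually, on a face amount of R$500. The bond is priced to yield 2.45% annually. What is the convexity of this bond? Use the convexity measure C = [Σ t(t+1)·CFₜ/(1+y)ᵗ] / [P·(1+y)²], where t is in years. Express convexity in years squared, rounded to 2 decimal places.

54.06

With y = 0.0245:
  t   CF        PV=CF/(1+0.0245)^t    t·PV        t(t+1)·PV
  1        31.25        30.5027        30.5027          61.0054
  2        31.25        29.7732        59.5465         178.6394
  3        31.25        29.0612        87.1837         348.7349
  4        31.25        28.3663       113.4651         567.3253
  5        31.25        27.6879       138.4396         830.6374
  6        31.25        27.0258       162.1547       1,135.0828
  7        31.25        26.3795       184.6564       1,477.2511
  8       531.25       437.7269     3,501.8152      31,516.3371
  Σ                    636.5235     4,277.7638      36,115.0133
P = 636.5235.
Convexity = Σ t(t+1)·PV / [P·(1+y)²] = 36,115.0133 / (636.5235 × 1.049600) = 54.05668.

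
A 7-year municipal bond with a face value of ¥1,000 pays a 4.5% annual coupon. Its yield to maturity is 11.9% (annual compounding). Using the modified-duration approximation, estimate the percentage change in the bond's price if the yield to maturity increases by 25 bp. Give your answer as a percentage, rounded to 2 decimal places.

-1.32%

Periodic yield y = 0.119. Modified duration first:
  t   CF        PV=CF/(1+0.119)^t    t·PV
  1        45.00        40.2145        40.2145
  2        45.00        35.9379        71.8757
  3        45.00        32.1161        96.3482
  4        45.00        28.7007       114.8027
  5        45.00        25.6485       128.2425
  6        45.00        22.9209       137.5255
  7     1,045.00       475.6699     3,329.6894
  Σ                    661.2084     3,918.6986
P = 661.2084; D_Mac = 5.92657 yrs; D_mod = 5.92657/(1+0.119) = 5.29631 yrs.
ΔP/P ≈ -D_mod · Δy = -5.29631 × (+0.0025) = -0.013241 = -1.3241%.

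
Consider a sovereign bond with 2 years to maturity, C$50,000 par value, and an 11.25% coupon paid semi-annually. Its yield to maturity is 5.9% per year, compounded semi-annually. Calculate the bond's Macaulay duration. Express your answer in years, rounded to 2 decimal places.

1.85 years

Periodic yield y = 0.0295. Discount each cash flow and weight by its period:
  t   CF        PV=CF/(1+0.0295)^t    t·PV
  1     2,812.50     2,731.9087     2,731.9087
  2     2,812.50     2,653.6267     5,307.2534
  3     2,812.50     2,577.5879     7,732.7636
  4    52,812.50    47,014.4460   188,057.7838
  Σ                 54,977.5692   203,829.7095
Price P = Σ PV = 54,977.5692.
Macaulay duration = Σ(t·PV) / P = 203,829.7095 / 54,977.5692 = 3.70751 half-year periods.
In years: 3.70751 / 2 = 1.85375 years.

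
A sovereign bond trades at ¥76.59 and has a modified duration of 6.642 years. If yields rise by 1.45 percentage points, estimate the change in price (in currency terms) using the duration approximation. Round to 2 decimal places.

-¥7.38

Duration approximation: ΔP/P ≈ -D_mod · Δy = -6.642 × (+0.0145) = -0.096309.
ΔP ≈ 76.59 × (-0.096309) = -7.37630631.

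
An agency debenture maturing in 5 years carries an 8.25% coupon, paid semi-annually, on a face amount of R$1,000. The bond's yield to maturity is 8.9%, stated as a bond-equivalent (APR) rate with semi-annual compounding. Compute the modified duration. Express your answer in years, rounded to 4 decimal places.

4.0059 years

Periodic yield y = 0.0445. First find Macaulay duration:
  t   CF        PV=CF/(1+0.0445)^t    t·PV
  1        41.25        39.4926        39.4926
  2        41.25        37.8100        75.6201
  3        41.25        36.1992       108.5975
  4        41.25        34.6569       138.6277
  5        41.25        33.1804       165.9020
  6        41.25        31.7668       190.6007
  7        41.25        30.4134       212.8937
  8        41.25        29.1177       232.9412
  9        41.25        27.8771       250.8941
  10    1,041.25       673.7062     6,737.0624
  Σ                    974.2203     8,152.6322
P = 974.2203; Macaulay duration = 8,152.6322 / 974.2203 = 8.36837 half-year periods = 4.18418 years.
Modified duration = D_Mac / (1 + y) = 4.18418 / 1.0445 = 4.00592 years.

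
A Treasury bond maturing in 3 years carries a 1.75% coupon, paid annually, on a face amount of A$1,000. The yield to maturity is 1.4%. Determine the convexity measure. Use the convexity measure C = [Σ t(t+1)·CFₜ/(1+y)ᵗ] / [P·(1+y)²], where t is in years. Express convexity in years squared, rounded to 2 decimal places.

With y = 0.014:
  t   CF        PV=CF/(1+0.014)^t    t·PV        t(t+1)·PV
  1        17.50        17.2584        17.2584          34.5168
  2        17.50        17.0201        34.0402         102.1206
  3     1,017.50       975.9342     2,927.8027      11,711.2108
  Σ                  1,010.2127     2,979.1013      11,847.8482
P = 1,010.2127.
Convexity = Σ t(t+1)·PV / [P·(1+y)²] = 11,847.8482 / (1,010.2127 × 1.028196) = 11.40646.

11.41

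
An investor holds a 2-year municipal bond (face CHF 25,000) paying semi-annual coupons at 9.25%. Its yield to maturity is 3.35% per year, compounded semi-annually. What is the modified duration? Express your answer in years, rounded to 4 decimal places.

1.8478 years

Periodic yield y = 0.01675. First find Macaulay duration:
  t   CF        PV=CF/(1+0.01675)^t    t·PV
  1     1,156.25     1,137.2019     1,137.2019
  2     1,156.25     1,118.4675     2,236.9351
  3     1,156.25     1,100.0418     3,300.1255
  4    26,156.25    24,474.7777    97,899.1107
  Σ                 27,830.4889   104,573.3731
P = 27,830.4889; Macaulay duration = 104,573.3731 / 27,830.4889 = 3.75751 half-year periods = 1.87876 years.
Modified duration = D_Mac / (1 + y) = 1.87876 / 1.01675 = 1.84780 years.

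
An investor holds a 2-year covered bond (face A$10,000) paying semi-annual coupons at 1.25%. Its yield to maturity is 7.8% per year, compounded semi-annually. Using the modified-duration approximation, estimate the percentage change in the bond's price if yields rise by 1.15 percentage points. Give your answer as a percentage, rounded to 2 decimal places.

-2.19%

Periodic yield y = 0.039. Modified duration first:
  t   CF        PV=CF/(1+0.039)^t    t·PV
  1        62.50        60.1540        60.1540
  2        62.50        57.8960       115.7921
  3        62.50        55.7229       167.1686
  4    10,062.50     8,634.6294    34,538.5177
  Σ                  8,808.4023    34,881.6323
P = 8,808.4023; D_Mac = 3.96004 half-year periods = 1.98002 yrs; D_mod = 1.98002/(1+0.039) = 1.90570 yrs.
ΔP/P ≈ -D_mod · Δy = -1.90570 × (+0.0115) = -0.021916 = -2.1916%.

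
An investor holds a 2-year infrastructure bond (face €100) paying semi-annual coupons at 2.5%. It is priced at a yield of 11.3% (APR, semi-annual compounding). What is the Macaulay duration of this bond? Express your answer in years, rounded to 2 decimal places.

Periodic yield y = 0.0565. Discount each cash flow and weight by its period:
  t   CF        PV=CF/(1+0.0565)^t    t·PV
  1         1.25         1.1832         1.1832
  2         1.25         1.1199         2.2398
  3         1.25         1.0600         3.1800
  4       101.25        81.2675       325.0701
  Σ                     84.6305       331.6730
Price P = Σ PV = 84.6305.
Macaulay duration = Σ(t·PV) / P = 331.6730 / 84.6305 = 3.91907 half-year periods.
In years: 3.91907 / 2 = 1.95953 years.

1.96 years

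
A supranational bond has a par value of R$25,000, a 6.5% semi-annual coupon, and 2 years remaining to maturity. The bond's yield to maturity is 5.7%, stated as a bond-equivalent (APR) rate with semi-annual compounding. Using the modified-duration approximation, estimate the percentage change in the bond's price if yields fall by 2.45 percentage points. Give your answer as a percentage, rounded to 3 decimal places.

Periodic yield y = 0.0285. Modified duration first:
  t   CF        PV=CF/(1+0.0285)^t    t·PV
  1       812.50       789.9854       789.9854
  2       812.50       768.0947     1,536.1894
  3       812.50       746.8106     2,240.4318
  4    25,812.50    23,068.1563    92,272.6251
  Σ                 25,373.0470    96,839.2318
P = 25,373.0470; D_Mac = 3.81662 half-year periods = 1.90831 yrs; D_mod = 1.90831/(1+0.0285) = 1.85543 yrs.
ΔP/P ≈ -D_mod · Δy = -1.85543 × (-0.0245) = +0.045458 = +4.5458%.

+4.546%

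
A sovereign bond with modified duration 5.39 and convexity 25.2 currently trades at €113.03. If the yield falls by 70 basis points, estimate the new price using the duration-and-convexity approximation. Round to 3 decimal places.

€117.364

Duration effect: -D_mod·Δy = -5.39 × (-0.007) = +0.037730
Convexity effect: ½·C·(Δy)² = 0.5 × 25.2 × (-0.007)² = +0.0006174
ΔP/P ≈ +0.037730 + 0.0006174 = +0.0383474
New price ≈ 113.03 × (1 + 0.0383474) = 117.364406622.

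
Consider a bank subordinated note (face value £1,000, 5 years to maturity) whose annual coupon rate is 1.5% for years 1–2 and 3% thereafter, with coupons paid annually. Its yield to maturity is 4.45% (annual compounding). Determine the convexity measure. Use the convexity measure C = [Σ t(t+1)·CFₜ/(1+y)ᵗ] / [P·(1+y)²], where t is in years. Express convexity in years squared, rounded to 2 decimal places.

With y = 0.0445:
  t   CF        PV=CF/(1+0.0445)^t    t·PV        t(t+1)·PV
  1        15.00        14.3609        14.3609          28.7219
  2        15.00        13.7491        27.4982          82.4946
  3        30.00        26.3267        78.9800         315.9200
  4        30.00        25.2050       100.8202         504.1009
  5     1,030.00       828.5048     4,142.5238      24,855.1425
  Σ                    908.1465     4,364.1831      25,786.3800
P = 908.1465.
Convexity = Σ t(t+1)·PV / [P·(1+y)²] = 25,786.3800 / (908.1465 × 1.090980) = 26.02661.

26.03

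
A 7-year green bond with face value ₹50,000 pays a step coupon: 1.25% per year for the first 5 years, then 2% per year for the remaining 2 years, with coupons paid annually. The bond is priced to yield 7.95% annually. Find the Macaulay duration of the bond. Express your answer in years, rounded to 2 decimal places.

Periodic yield y = 0.0795. Discount each cash flow and weight by its year:
  t   CF        PV=CF/(1+0.0795)^t    t·PV
  1       625.00       578.9717       578.9717
  2       625.00       536.3333     1,072.6665
  3       625.00       496.8349     1,490.5046
  4       625.00       460.2454     1,840.9815
  5       625.00       426.3505     2,131.7525
  6     1,000.00       631.9229     3,791.5376
  7    51,000.00    29,854.6270   208,982.3889
  Σ                 32,985.2857   219,888.8035
Price P = Σ PV = 32,985.2857.
Macaulay duration = Σ(t·PV) / P = 219,888.8035 / 32,985.2857 = 6.66627 years.

6.67 years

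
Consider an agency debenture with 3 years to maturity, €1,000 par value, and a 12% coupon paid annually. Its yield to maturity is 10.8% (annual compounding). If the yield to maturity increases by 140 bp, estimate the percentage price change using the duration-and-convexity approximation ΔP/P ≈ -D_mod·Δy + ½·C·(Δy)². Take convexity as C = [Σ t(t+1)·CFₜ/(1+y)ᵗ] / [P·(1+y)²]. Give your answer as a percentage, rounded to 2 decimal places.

With y = 0.108:
  t   CF        PV=CF/(1+0.108)^t    t·PV        t(t+1)·PV
  1       120.00       108.3032       108.3032         216.6065
  2       120.00        97.7466       195.4932         586.4797
  3     1,120.00       823.3770     2,470.1311       9,880.5242
  Σ                  1,029.4269     2,773.9275      10,683.6104
P = 1,029.4269; D_Mac = 2.69463 yrs; D_mod = 2.43198 yrs; C = 8.45363.
Duration effect: -2.43198 × (+0.014) = -0.034048
Convexity effect: 0.5 × 8.45363 × (0.014)² = +0.0008285
ΔP/P ≈ -0.034048 + 0.0008285 = -0.033219 = -3.3219%.

-3.32%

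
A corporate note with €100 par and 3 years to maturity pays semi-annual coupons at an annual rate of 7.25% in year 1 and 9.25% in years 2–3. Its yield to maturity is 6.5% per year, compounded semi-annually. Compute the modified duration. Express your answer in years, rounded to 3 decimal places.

Periodic yield y = 0.0325. First find Macaulay duration:
  t   CF        PV=CF/(1+0.0325)^t    t·PV
  1        3.625         3.5109         3.5109
  2        3.625         3.4004         6.8008
  3        4.625         4.2019        12.6056
  4        4.625         4.0696        16.2784
  5        4.625         3.9415        19.7075
  6      104.625        86.3565       518.1391
  Σ                    105.4808       577.0422
P = 105.4808; Macaulay duration = 577.0422 / 105.4808 = 5.47059 half-year periods = 2.73530 years.
Modified duration = D_Mac / (1 + y) = 2.73530 / 1.0325 = 2.64920 years.

2.649 years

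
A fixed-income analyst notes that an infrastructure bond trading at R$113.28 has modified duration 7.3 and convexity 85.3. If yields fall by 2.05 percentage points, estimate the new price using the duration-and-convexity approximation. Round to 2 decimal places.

R$132.26

Duration effect: -D_mod·Δy = -7.3 × (-0.0205) = +0.149650
Convexity effect: ½·C·(Δy)² = 0.5 × 85.3 × (-0.0205)² = +0.0179236625
ΔP/P ≈ +0.149650 + 0.0179236625 = +0.1675736625
New price ≈ 113.28 × (1 + 0.1675736625) = 132.262744488.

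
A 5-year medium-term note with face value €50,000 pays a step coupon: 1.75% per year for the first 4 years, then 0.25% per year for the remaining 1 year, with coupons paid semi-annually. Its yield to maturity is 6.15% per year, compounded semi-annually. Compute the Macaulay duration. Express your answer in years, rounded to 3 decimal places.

4.783 years

Periodic yield y = 0.03075. Discount each cash flow and weight by its period:
  t   CF        PV=CF/(1+0.03075)^t    t·PV
  1       437.50       424.4482       424.4482
  2       437.50       411.7858       823.5716
  3       437.50       399.5011     1,198.5034
  4       437.50       387.5830     1,550.3319
  5       437.50       376.0203     1,880.1017
  6       437.50       364.8027     2,188.8160
  7       437.50       353.9196     2,477.4374
  8       437.50       343.3613     2,746.8902
  9        62.50        47.5883       428.2944
  10   50,062.50    36,981.0381   369,810.3815
  Σ                 40,090.0485   383,528.7763
Price P = Σ PV = 40,090.0485.
Macaulay duration = Σ(t·PV) / P = 383,528.7763 / 40,090.0485 = 9.56668 half-year periods.
In years: 9.56668 / 2 = 4.78334 years.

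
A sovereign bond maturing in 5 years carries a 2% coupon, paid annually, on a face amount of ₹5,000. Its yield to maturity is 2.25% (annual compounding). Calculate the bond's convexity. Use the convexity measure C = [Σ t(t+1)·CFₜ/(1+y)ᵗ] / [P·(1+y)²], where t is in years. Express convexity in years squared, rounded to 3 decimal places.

27.217

With y = 0.0225:
  t   CF        PV=CF/(1+0.0225)^t    t·PV        t(t+1)·PV
  1       100.00        97.7995        97.7995         195.5990
  2       100.00        95.6474       191.2949         573.8847
  3       100.00        93.5427       280.6282       1,122.5128
  4       100.00        91.4843       365.9373       1,829.6867
  5     5,100.00     4,563.0328    22,815.1641     136,890.9847
  Σ                  4,941.5068    23,750.8240     140,612.6678
P = 4,941.5068.
Convexity = Σ t(t+1)·PV / [P·(1+y)²] = 140,612.6678 / (4,941.5068 × 1.045506) = 27.21688.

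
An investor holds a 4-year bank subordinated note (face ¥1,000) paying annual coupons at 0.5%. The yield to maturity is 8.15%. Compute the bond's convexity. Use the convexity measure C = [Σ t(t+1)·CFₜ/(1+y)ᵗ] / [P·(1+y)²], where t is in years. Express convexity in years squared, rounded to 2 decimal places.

16.90

With y = 0.0815:
  t   CF        PV=CF/(1+0.0815)^t    t·PV        t(t+1)·PV
  1         5.00         4.6232         4.6232           9.2464
  2         5.00         4.2748         8.5496          25.6489
  3         5.00         3.9527        11.8580          47.4320
  4     1,005.00       734.6153     2,938.4612      14,692.3059
  Σ                    747.4660     2,963.4920      14,774.6332
P = 747.4660.
Convexity = Σ t(t+1)·PV / [P·(1+y)²] = 14,774.6332 / (747.4660 × 1.169642) = 16.89944.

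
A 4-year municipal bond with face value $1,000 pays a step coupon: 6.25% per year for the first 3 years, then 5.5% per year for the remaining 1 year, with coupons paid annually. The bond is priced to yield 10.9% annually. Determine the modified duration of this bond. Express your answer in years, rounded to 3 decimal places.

Periodic yield y = 0.109. First find Macaulay duration:
  t   CF        PV=CF/(1+0.109)^t    t·PV
  1        62.50        56.3571        56.3571
  2        62.50        50.8179       101.6358
  3        62.50        45.8232       137.4696
  4     1,055.00       697.4712     2,789.8848
  Σ                    850.4694     3,085.3473
P = 850.4694; Macaulay duration = 3,085.3473 / 850.4694 = 3.62782 years.
Modified duration = D_Mac / (1 + y) = 3.62782 / 1.109 = 3.27125 years.

3.271 years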